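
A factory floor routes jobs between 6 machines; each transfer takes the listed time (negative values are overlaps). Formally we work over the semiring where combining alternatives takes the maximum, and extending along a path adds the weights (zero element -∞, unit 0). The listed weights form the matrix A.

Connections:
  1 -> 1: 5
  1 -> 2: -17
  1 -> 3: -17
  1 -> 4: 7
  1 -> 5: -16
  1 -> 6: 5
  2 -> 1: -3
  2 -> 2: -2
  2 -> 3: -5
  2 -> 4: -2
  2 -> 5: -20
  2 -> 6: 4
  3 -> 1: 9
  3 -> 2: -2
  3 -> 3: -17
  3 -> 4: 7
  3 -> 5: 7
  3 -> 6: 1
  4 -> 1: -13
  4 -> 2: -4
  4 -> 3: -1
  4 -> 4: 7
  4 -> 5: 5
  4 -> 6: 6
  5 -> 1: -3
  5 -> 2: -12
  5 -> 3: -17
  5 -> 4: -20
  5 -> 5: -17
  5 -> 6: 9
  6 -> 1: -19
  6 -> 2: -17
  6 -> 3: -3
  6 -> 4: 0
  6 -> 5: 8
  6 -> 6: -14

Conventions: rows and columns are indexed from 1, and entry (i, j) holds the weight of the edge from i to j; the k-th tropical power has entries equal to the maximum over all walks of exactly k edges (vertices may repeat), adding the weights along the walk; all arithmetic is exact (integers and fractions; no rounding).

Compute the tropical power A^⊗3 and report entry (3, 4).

A^⊗2:
  [10, 3, 6, 14, 13, 13]
  [4, -4, 1, 5, 12, 4]
  [14, 3, 6, 16, 12, 16]
  [8, 3, 6, 14, 14, 14]
  [2, -8, 6, 9, 17, 2]
  [6, -4, -1, 7, 5, 17]
A^⊗3:
  [15, 10, 13, 21, 21, 22]
  [10, 1, 4, 12, 12, 21]
  [19, 12, 15, 23, 24, 22]
  [15, 10, 13, 21, 22, 23]
  [15, 5, 8, 16, 14, 26]
  [11, 3, 14, 17, 25, 14]
Key observation: the optimum is the walk 3->1->4->4, with weight 9 + 7 + 7 = 23.
Optimal value attained by: walk 3->1->4->4.
Answer: (A^⊗3)[3][4] = 23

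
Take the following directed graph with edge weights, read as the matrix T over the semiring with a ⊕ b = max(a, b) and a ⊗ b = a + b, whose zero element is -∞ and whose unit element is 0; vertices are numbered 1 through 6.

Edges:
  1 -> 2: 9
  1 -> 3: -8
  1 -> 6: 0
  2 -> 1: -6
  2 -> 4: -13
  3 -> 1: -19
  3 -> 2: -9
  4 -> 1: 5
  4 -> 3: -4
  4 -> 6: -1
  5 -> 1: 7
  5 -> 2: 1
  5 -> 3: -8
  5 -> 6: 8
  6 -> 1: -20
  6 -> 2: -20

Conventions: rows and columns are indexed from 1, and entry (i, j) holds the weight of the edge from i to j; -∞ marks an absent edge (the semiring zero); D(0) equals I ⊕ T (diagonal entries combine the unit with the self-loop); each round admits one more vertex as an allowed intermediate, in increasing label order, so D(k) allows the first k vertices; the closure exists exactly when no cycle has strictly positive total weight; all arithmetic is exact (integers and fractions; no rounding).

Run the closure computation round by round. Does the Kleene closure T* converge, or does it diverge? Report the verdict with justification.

D(0):
  [0, 9, -8, -∞, -∞, 0]
  [-6, 0, -∞, -13, -∞, -∞]
  [-19, -9, 0, -∞, -∞, -∞]
  [5, -∞, -4, 0, -∞, -1]
  [7, 1, -8, -∞, 0, 8]
  [-20, -20, -∞, -∞, -∞, 0]
Detection: at round 1, diagonal entry (2, 2) turns strictly positive.
Key observation: the cycle 2->1->2 has total weight (-6) + 9, which is strictly positive.
Answer: DIVERGES — positive cycle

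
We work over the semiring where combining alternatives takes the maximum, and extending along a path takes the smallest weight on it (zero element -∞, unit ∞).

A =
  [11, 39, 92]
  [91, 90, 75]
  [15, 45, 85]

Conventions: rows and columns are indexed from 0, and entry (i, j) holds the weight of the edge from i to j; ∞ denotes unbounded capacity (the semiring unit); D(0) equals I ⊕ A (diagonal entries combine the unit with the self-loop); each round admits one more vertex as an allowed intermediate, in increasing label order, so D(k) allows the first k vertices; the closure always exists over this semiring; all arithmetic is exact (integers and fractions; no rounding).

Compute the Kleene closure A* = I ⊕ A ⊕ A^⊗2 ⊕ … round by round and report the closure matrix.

D(0):
  [∞, 39, 92]
  [91, ∞, 75]
  [15, 45, ∞]
D(1):
  [∞, 39, 92]
  [91, ∞, 91]
  [15, 45, ∞]
D(2):
  [∞, 39, 92]
  [91, ∞, 91]
  [45, 45, ∞]
D(3):
  [∞, 45, 92]
  [91, ∞, 91]
  [45, 45, ∞]
Answer: A* = [[∞, 45, 92], [91, ∞, 91], [45, 45, ∞]]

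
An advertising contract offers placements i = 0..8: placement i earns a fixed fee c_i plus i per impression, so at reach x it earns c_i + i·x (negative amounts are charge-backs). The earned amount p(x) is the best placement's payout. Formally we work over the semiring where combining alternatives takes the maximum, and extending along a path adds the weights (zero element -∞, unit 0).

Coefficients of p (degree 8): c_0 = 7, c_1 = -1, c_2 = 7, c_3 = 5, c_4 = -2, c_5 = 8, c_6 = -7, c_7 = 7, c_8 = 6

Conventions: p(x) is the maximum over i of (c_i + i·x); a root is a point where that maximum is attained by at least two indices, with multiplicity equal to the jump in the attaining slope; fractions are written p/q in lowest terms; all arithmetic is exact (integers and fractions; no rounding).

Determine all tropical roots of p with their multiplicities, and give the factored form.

hull edge (i=0, c=7) to (i=5, c=8): slope 1/5, span 5
hull edge (i=5, c=8) to (i=7, c=7): slope -1/2, span 2
hull edge (i=7, c=7) to (i=8, c=6): slope -1, span 1
Factored form: p(x) = 6 ⊗ (x ⊕ (-1/5)) ⊗ (x ⊕ (-1/5)) ⊗ (x ⊕ (-1/5)) ⊗ (x ⊕ (-1/5)) ⊗ (x ⊕ (-1/5)) ⊗ (x ⊕ 1/2) ⊗ (x ⊕ 1/2) ⊗ (x ⊕ 1)
Answer: roots = -1/5 (mult 5), 1/2 (mult 2), 1 (mult 1)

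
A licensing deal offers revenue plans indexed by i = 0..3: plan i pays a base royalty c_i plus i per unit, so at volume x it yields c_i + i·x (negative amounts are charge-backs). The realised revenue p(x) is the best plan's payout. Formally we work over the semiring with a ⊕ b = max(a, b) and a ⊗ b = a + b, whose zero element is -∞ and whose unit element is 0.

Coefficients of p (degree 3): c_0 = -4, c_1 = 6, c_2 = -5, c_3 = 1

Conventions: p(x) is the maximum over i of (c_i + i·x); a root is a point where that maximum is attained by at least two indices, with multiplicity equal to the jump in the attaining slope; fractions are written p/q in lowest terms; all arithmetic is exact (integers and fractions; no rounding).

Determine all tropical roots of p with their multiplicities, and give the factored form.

hull edge (i=0, c=-4) to (i=1, c=6): slope 10, span 1
hull edge (i=1, c=6) to (i=3, c=1): slope -5/2, span 2
Factored form: p(x) = 1 ⊗ (x ⊕ (-10)) ⊗ (x ⊕ 5/2) ⊗ (x ⊕ 5/2)
Answer: roots = -10 (mult 1), 5/2 (mult 2)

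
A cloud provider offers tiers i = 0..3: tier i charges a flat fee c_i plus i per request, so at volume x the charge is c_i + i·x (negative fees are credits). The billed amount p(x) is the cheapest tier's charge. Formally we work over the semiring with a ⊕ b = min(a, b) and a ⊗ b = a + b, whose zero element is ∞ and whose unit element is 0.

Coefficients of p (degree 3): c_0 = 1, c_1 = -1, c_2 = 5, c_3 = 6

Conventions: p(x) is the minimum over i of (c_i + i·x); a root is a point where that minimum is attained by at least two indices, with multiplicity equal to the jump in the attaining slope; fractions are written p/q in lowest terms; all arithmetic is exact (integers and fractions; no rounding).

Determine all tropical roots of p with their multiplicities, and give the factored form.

hull edge (i=0, c=1) to (i=1, c=-1): slope -2, span 1
hull edge (i=1, c=-1) to (i=3, c=6): slope 7/2, span 2
Factored form: p(x) = 6 ⊗ (x ⊕ (-7/2)) ⊗ (x ⊕ (-7/2)) ⊗ (x ⊕ 2)
Answer: roots = -7/2 (mult 2), 2 (mult 1)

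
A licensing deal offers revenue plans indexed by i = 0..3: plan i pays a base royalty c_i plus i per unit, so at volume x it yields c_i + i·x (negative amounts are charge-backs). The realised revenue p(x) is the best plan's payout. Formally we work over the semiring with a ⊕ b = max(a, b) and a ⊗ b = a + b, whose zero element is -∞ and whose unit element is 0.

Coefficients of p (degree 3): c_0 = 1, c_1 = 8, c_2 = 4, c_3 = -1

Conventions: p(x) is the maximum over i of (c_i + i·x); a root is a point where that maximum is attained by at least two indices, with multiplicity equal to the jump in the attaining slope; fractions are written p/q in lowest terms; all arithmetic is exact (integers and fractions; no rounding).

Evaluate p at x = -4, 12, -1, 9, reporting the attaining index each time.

p(-4) = max(1+0·(-4)=1, 8+1·(-4)=4, 4+2·(-4)=-4, -1+3·(-4)=-13) = 4 (attained by i=1)
p(12) = max(1+0·12=1, 8+1·12=20, 4+2·12=28, -1+3·12=35) = 35 (attained by i=3)
p(-1) = max(1+0·(-1)=1, 8+1·(-1)=7, 4+2·(-1)=2, -1+3·(-1)=-4) = 7 (attained by i=1)
p(9) = max(1+0·9=1, 8+1·9=17, 4+2·9=22, -1+3·9=26) = 26 (attained by i=3)
Answer: p(-4) = 4; p(12) = 35; p(-1) = 7; p(9) = 26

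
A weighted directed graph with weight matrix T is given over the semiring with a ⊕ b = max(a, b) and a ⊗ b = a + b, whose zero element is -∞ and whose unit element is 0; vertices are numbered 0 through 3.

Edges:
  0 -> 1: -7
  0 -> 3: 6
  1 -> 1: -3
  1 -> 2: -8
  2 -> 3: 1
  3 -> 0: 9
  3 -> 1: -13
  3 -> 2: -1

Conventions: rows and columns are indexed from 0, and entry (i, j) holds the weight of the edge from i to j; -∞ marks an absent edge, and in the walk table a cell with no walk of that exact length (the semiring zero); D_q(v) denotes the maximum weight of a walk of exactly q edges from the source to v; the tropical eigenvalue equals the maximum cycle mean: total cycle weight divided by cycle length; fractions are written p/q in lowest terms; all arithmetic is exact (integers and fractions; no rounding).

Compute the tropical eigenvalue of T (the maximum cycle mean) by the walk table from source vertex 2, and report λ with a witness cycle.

q=0: [-∞, -∞, 0, -∞]
q=1: [-∞, -∞, -∞, 1]
q=2: [10, -12, 0, -∞]
q=3: [-∞, 3, -20, 16]
q=4: [25, 3, 15, -19]
Optimal cycle mean attained by: cycle 0->3->0, total 6 + 9, length 2.
Answer: λ = 15/2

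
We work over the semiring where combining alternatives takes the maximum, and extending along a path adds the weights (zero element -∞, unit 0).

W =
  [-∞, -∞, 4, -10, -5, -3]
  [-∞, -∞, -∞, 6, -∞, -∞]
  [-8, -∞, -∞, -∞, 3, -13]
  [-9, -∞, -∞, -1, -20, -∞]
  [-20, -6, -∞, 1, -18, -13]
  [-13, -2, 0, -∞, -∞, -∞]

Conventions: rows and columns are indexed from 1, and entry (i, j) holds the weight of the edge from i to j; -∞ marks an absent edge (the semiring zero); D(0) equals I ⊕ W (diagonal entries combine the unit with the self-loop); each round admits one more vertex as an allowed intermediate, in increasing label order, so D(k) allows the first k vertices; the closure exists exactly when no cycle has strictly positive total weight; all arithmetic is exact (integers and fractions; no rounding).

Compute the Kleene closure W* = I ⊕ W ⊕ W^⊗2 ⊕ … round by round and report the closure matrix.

D(0):
  [0, -∞, 4, -10, -5, -3]
  [-∞, 0, -∞, 6, -∞, -∞]
  [-8, -∞, 0, -∞, 3, -13]
  [-9, -∞, -∞, 0, -20, -∞]
  [-20, -6, -∞, 1, 0, -13]
  [-13, -2, 0, -∞, -∞, 0]
D(1):
  [0, -∞, 4, -10, -5, -3]
  [-∞, 0, -∞, 6, -∞, -∞]
  [-8, -∞, 0, -18, 3, -11]
  [-9, -∞, -5, 0, -14, -12]
  [-20, -6, -16, 1, 0, -13]
  [-13, -2, 0, -23, -18, 0]
D(2):
  [0, -∞, 4, -10, -5, -3]
  [-∞, 0, -∞, 6, -∞, -∞]
  [-8, -∞, 0, -18, 3, -11]
  [-9, -∞, -5, 0, -14, -12]
  [-20, -6, -16, 1, 0, -13]
  [-13, -2, 0, 4, -18, 0]
D(3):
  [0, -∞, 4, -10, 7, -3]
  [-∞, 0, -∞, 6, -∞, -∞]
  [-8, -∞, 0, -18, 3, -11]
  [-9, -∞, -5, 0, -2, -12]
  [-20, -6, -16, 1, 0, -13]
  [-8, -2, 0, 4, 3, 0]
D(4):
  [0, -∞, 4, -10, 7, -3]
  [-3, 0, 1, 6, 4, -6]
  [-8, -∞, 0, -18, 3, -11]
  [-9, -∞, -5, 0, -2, -12]
  [-8, -6, -4, 1, 0, -11]
  [-5, -2, 0, 4, 3, 0]
D(5):
  [0, 1, 4, 8, 7, -3]
  [-3, 0, 1, 6, 4, -6]
  [-5, -3, 0, 4, 3, -8]
  [-9, -8, -5, 0, -2, -12]
  [-8, -6, -4, 1, 0, -11]
  [-5, -2, 0, 4, 3, 0]
D(6):
  [0, 1, 4, 8, 7, -3]
  [-3, 0, 1, 6, 4, -6]
  [-5, -3, 0, 4, 3, -8]
  [-9, -8, -5, 0, -2, -12]
  [-8, -6, -4, 1, 0, -11]
  [-5, -2, 0, 4, 3, 0]
Answer: W* = [[0, 1, 4, 8, 7, -3], [-3, 0, 1, 6, 4, -6], [-5, -3, 0, 4, 3, -8], [-9, -8, -5, 0, -2, -12], [-8, -6, -4, 1, 0, -11], [-5, -2, 0, 4, 3, 0]]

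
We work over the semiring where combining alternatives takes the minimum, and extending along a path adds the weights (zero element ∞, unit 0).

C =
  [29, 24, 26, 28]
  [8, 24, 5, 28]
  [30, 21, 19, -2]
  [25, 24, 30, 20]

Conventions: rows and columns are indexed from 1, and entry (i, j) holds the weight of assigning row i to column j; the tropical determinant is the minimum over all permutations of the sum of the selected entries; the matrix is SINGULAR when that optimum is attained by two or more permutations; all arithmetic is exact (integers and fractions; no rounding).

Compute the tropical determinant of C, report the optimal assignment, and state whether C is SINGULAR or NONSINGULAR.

σ = (1, 2, 3, 4): 29 + 24 + 19 + 20 = 92
σ = (1, 2, 4, 3): 29 + 24 + (-2) + 30 = 81
σ = (1, 3, 2, 4): 29 + 5 + 21 + 20 = 75
σ = (1, 3, 4, 2): 29 + 5 + (-2) + 24 = 56
σ = (1, 4, 2, 3): 29 + 28 + 21 + 30 = 108
σ = (1, 4, 3, 2): 29 + 28 + 19 + 24 = 100
σ = (2, 1, 3, 4): 24 + 8 + 19 + 20 = 71
σ = (2, 1, 4, 3): 24 + 8 + (-2) + 30 = 60
σ = (2, 3, 1, 4): 24 + 5 + 30 + 20 = 79
σ = (2, 3, 4, 1): 24 + 5 + (-2) + 25 = 52
σ = (2, 4, 1, 3): 24 + 28 + 30 + 30 = 112
σ = (2, 4, 3, 1): 24 + 28 + 19 + 25 = 96
σ = (3, 1, 2, 4): 26 + 8 + 21 + 20 = 75
σ = (3, 1, 4, 2): 26 + 8 + (-2) + 24 = 56
σ = (3, 2, 1, 4): 26 + 24 + 30 + 20 = 100
σ = (3, 2, 4, 1): 26 + 24 + (-2) + 25 = 73
σ = (3, 4, 1, 2): 26 + 28 + 30 + 24 = 108
σ = (3, 4, 2, 1): 26 + 28 + 21 + 25 = 100
σ = (4, 1, 2, 3): 28 + 8 + 21 + 30 = 87
σ = (4, 1, 3, 2): 28 + 8 + 19 + 24 = 79
σ = (4, 2, 1, 3): 28 + 24 + 30 + 30 = 112
σ = (4, 2, 3, 1): 28 + 24 + 19 + 25 = 96
σ = (4, 3, 1, 2): 28 + 5 + 30 + 24 = 87
σ = (4, 3, 2, 1): 28 + 5 + 21 + 25 = 79
Optimal value attained by: σ = (2, 3, 4, 1).
Answer: det⊕(C) = 52; verdict: NONSINGULAR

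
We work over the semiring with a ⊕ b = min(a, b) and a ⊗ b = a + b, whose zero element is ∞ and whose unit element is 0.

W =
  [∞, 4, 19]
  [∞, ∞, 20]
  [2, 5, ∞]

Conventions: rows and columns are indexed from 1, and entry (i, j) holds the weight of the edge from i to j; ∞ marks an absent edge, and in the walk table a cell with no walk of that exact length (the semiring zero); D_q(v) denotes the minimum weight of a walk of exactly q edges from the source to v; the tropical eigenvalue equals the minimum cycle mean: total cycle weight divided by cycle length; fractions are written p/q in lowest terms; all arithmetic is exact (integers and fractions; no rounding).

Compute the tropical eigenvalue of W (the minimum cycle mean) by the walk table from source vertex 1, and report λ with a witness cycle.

q=0: [0, ∞, ∞]
q=1: [∞, 4, 19]
q=2: [21, 24, 24]
q=3: [26, 25, 40]
Optimal cycle mean attained by: cycle 1->2->3->1, total 4 + 20 + 2, length 3.
Answer: λ = 26/3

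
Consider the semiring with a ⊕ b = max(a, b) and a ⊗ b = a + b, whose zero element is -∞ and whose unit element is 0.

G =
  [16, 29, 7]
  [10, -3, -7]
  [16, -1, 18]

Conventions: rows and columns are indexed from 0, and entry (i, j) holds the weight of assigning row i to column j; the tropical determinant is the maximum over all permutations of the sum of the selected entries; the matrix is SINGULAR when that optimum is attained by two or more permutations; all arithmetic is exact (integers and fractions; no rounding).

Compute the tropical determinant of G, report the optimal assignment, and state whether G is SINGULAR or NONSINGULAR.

σ = (0, 1, 2): 16 + (-3) + 18 = 31
σ = (0, 2, 1): 16 + (-7) + (-1) = 8
σ = (1, 0, 2): 29 + 10 + 18 = 57
σ = (1, 2, 0): 29 + (-7) + 16 = 38
σ = (2, 0, 1): 7 + 10 + (-1) = 16
σ = (2, 1, 0): 7 + (-3) + 16 = 20
Optimal value attained by: σ = (1, 0, 2).
Answer: det⊕(G) = 57; verdict: NONSINGULAR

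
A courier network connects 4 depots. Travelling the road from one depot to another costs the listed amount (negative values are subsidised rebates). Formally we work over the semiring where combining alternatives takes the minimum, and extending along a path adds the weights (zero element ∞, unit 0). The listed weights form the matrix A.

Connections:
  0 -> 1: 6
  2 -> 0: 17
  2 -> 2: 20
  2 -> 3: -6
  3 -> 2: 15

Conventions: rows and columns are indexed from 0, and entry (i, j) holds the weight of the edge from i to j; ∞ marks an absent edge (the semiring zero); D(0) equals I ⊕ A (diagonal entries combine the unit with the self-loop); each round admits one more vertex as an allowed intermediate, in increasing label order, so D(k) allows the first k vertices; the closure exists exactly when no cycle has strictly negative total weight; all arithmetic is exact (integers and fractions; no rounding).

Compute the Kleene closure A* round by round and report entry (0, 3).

D(0):
  [0, 6, ∞, ∞]
  [∞, 0, ∞, ∞]
  [17, ∞, 0, -6]
  [∞, ∞, 15, 0]
D(1):
  [0, 6, ∞, ∞]
  [∞, 0, ∞, ∞]
  [17, 23, 0, -6]
  [∞, ∞, 15, 0]
D(2):
  [0, 6, ∞, ∞]
  [∞, 0, ∞, ∞]
  [17, 23, 0, -6]
  [∞, ∞, 15, 0]
D(3):
  [0, 6, ∞, ∞]
  [∞, 0, ∞, ∞]
  [17, 23, 0, -6]
  [32, 38, 15, 0]
D(4):
  [0, 6, ∞, ∞]
  [∞, 0, ∞, ∞]
  [17, 23, 0, -6]
  [32, 38, 15, 0]
Answer: A*[0][3] = ∞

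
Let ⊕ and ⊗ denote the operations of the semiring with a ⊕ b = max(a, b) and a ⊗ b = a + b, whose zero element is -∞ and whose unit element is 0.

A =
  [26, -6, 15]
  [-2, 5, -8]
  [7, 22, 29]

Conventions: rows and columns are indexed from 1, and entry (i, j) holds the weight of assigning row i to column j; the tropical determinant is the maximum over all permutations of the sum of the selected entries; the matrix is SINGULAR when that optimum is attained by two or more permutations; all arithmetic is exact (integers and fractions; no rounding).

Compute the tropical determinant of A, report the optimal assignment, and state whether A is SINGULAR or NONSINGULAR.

σ = (1, 2, 3): 26 + 5 + 29 = 60
σ = (1, 3, 2): 26 + (-8) + 22 = 40
σ = (2, 1, 3): (-6) + (-2) + 29 = 21
σ = (2, 3, 1): (-6) + (-8) + 7 = -7
σ = (3, 1, 2): 15 + (-2) + 22 = 35
σ = (3, 2, 1): 15 + 5 + 7 = 27
Optimal value attained by: σ = (1, 2, 3).
Answer: det⊕(A) = 60; verdict: NONSINGULAR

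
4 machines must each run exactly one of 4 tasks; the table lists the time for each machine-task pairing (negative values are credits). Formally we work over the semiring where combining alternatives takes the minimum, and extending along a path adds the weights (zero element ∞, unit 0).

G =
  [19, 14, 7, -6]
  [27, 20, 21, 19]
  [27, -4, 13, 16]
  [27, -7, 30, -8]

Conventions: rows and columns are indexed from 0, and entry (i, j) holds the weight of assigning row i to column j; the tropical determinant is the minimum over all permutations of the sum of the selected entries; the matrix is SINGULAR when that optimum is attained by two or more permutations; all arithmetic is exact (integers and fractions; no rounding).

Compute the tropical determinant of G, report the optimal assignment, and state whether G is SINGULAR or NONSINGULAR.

σ = (0, 1, 2, 3): 19 + 20 + 13 + (-8) = 44
σ = (0, 1, 3, 2): 19 + 20 + 16 + 30 = 85
σ = (0, 2, 1, 3): 19 + 21 + (-4) + (-8) = 28
σ = (0, 2, 3, 1): 19 + 21 + 16 + (-7) = 49
σ = (0, 3, 1, 2): 19 + 19 + (-4) + 30 = 64
σ = (0, 3, 2, 1): 19 + 19 + 13 + (-7) = 44
σ = (1, 0, 2, 3): 14 + 27 + 13 + (-8) = 46
σ = (1, 0, 3, 2): 14 + 27 + 16 + 30 = 87
σ = (1, 2, 0, 3): 14 + 21 + 27 + (-8) = 54
σ = (1, 2, 3, 0): 14 + 21 + 16 + 27 = 78
σ = (1, 3, 0, 2): 14 + 19 + 27 + 30 = 90
σ = (1, 3, 2, 0): 14 + 19 + 13 + 27 = 73
σ = (2, 0, 1, 3): 7 + 27 + (-4) + (-8) = 22
σ = (2, 0, 3, 1): 7 + 27 + 16 + (-7) = 43
σ = (2, 1, 0, 3): 7 + 20 + 27 + (-8) = 46
σ = (2, 1, 3, 0): 7 + 20 + 16 + 27 = 70
σ = (2, 3, 0, 1): 7 + 19 + 27 + (-7) = 46
σ = (2, 3, 1, 0): 7 + 19 + (-4) + 27 = 49
σ = (3, 0, 1, 2): (-6) + 27 + (-4) + 30 = 47
σ = (3, 0, 2, 1): (-6) + 27 + 13 + (-7) = 27
σ = (3, 1, 0, 2): (-6) + 20 + 27 + 30 = 71
σ = (3, 1, 2, 0): (-6) + 20 + 13 + 27 = 54
σ = (3, 2, 0, 1): (-6) + 21 + 27 + (-7) = 35
σ = (3, 2, 1, 0): (-6) + 21 + (-4) + 27 = 38
Optimal value attained by: σ = (2, 0, 1, 3).
Answer: det⊕(G) = 22; verdict: NONSINGULAR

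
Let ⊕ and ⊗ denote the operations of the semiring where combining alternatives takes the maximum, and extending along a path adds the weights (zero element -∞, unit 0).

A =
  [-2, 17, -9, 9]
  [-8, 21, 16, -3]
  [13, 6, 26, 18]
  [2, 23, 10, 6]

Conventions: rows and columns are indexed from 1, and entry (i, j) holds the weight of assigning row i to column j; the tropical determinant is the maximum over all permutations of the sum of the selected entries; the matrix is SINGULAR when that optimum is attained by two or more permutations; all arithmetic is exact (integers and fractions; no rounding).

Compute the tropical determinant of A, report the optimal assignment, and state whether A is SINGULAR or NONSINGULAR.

σ = (1, 2, 3, 4): (-2) + 21 + 26 + 6 = 51
σ = (1, 2, 4, 3): (-2) + 21 + 18 + 10 = 47
σ = (1, 3, 2, 4): (-2) + 16 + 6 + 6 = 26
σ = (1, 3, 4, 2): (-2) + 16 + 18 + 23 = 55
σ = (1, 4, 2, 3): (-2) + (-3) + 6 + 10 = 11
σ = (1, 4, 3, 2): (-2) + (-3) + 26 + 23 = 44
σ = (2, 1, 3, 4): 17 + (-8) + 26 + 6 = 41
σ = (2, 1, 4, 3): 17 + (-8) + 18 + 10 = 37
σ = (2, 3, 1, 4): 17 + 16 + 13 + 6 = 52
σ = (2, 3, 4, 1): 17 + 16 + 18 + 2 = 53
σ = (2, 4, 1, 3): 17 + (-3) + 13 + 10 = 37
σ = (2, 4, 3, 1): 17 + (-3) + 26 + 2 = 42
σ = (3, 1, 2, 4): (-9) + (-8) + 6 + 6 = -5
σ = (3, 1, 4, 2): (-9) + (-8) + 18 + 23 = 24
σ = (3, 2, 1, 4): (-9) + 21 + 13 + 6 = 31
σ = (3, 2, 4, 1): (-9) + 21 + 18 + 2 = 32
σ = (3, 4, 1, 2): (-9) + (-3) + 13 + 23 = 24
σ = (3, 4, 2, 1): (-9) + (-3) + 6 + 2 = -4
σ = (4, 1, 2, 3): 9 + (-8) + 6 + 10 = 17
σ = (4, 1, 3, 2): 9 + (-8) + 26 + 23 = 50
σ = (4, 2, 1, 3): 9 + 21 + 13 + 10 = 53
σ = (4, 2, 3, 1): 9 + 21 + 26 + 2 = 58
σ = (4, 3, 1, 2): 9 + 16 + 13 + 23 = 61
σ = (4, 3, 2, 1): 9 + 16 + 6 + 2 = 33
Optimal value attained by: σ = (4, 3, 1, 2).
Answer: det⊕(A) = 61; verdict: NONSINGULAR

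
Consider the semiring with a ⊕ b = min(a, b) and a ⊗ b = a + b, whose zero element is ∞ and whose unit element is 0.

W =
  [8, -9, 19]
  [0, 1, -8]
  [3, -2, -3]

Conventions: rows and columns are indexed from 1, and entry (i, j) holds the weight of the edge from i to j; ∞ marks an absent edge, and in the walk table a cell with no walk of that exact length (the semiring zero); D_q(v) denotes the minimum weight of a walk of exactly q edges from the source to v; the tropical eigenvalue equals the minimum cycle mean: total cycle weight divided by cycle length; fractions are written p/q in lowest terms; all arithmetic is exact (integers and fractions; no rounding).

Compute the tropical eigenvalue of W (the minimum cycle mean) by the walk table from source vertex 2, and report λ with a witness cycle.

q=0: [∞, 0, ∞]
q=1: [0, 1, -8]
q=2: [-5, -10, -11]
q=3: [-10, -14, -18]
Optimal cycle mean attained by: cycle 2->3->2, total (-8) + (-2), length 2.
Answer: λ = -5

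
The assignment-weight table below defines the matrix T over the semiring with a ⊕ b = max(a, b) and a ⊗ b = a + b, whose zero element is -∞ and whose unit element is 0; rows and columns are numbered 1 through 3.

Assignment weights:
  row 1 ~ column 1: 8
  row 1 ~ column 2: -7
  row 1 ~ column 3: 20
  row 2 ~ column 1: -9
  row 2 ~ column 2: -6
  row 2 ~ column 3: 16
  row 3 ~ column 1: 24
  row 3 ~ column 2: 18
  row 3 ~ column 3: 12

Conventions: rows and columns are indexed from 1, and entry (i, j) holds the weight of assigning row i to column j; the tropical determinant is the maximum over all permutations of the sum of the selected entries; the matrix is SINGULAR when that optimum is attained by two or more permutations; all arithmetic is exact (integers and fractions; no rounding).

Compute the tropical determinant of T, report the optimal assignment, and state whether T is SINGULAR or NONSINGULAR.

σ = (1, 2, 3): 8 + (-6) + 12 = 14
σ = (1, 3, 2): 8 + 16 + 18 = 42
σ = (2, 1, 3): (-7) + (-9) + 12 = -4
σ = (2, 3, 1): (-7) + 16 + 24 = 33
σ = (3, 1, 2): 20 + (-9) + 18 = 29
σ = (3, 2, 1): 20 + (-6) + 24 = 38
Optimal value attained by: σ = (1, 3, 2).
Answer: det⊕(T) = 42; verdict: NONSINGULAR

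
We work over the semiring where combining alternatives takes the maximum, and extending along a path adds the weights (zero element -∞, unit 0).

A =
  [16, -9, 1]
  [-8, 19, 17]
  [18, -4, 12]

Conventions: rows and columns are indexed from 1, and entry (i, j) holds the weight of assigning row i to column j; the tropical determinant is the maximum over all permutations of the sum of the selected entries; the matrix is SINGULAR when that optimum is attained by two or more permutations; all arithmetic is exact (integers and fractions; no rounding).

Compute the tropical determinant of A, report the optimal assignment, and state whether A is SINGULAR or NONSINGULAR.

σ = (1, 2, 3): 16 + 19 + 12 = 47
σ = (1, 3, 2): 16 + 17 + (-4) = 29
σ = (2, 1, 3): (-9) + (-8) + 12 = -5
σ = (2, 3, 1): (-9) + 17 + 18 = 26
σ = (3, 1, 2): 1 + (-8) + (-4) = -11
σ = (3, 2, 1): 1 + 19 + 18 = 38
Optimal value attained by: σ = (1, 2, 3).
Answer: det⊕(A) = 47; verdict: NONSINGULAR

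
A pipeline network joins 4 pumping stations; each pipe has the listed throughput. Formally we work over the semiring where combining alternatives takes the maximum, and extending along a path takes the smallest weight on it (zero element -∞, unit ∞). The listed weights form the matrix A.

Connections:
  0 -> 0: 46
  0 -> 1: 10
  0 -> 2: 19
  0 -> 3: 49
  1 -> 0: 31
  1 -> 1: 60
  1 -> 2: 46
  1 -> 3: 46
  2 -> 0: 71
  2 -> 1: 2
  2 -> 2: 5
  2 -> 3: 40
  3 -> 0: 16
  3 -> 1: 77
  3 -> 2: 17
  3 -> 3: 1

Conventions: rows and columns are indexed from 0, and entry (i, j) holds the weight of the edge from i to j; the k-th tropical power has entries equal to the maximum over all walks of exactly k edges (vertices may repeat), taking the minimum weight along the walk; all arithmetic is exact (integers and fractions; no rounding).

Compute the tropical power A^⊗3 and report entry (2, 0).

A^⊗2:
  [46, 49, 19, 46]
  [46, 60, 46, 46]
  [46, 40, 19, 49]
  [31, 60, 46, 46]
A^⊗3:
  [46, 49, 46, 46]
  [46, 60, 46, 46]
  [46, 49, 40, 46]
  [46, 60, 46, 46]
Key observation: the optimum is the walk 2->0->0->0, with weight 71 min 46 min 46 = 46.
Optimal value attained by: walk 2->0->0->0.
Answer: (A^⊗3)[2][0] = 46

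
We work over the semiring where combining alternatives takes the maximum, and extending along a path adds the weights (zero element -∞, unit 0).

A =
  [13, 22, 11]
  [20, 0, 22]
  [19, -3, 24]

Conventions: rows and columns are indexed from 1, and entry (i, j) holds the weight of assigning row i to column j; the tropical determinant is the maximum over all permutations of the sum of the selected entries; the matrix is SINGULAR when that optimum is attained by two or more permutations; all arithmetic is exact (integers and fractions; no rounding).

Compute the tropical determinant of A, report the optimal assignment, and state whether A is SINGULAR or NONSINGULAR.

σ = (1, 2, 3): 13 + 0 + 24 = 37
σ = (1, 3, 2): 13 + 22 + (-3) = 32
σ = (2, 1, 3): 22 + 20 + 24 = 66
σ = (2, 3, 1): 22 + 22 + 19 = 63
σ = (3, 1, 2): 11 + 20 + (-3) = 28
σ = (3, 2, 1): 11 + 0 + 19 = 30
Optimal value attained by: σ = (2, 1, 3).
Answer: det⊕(A) = 66; verdict: NONSINGULAR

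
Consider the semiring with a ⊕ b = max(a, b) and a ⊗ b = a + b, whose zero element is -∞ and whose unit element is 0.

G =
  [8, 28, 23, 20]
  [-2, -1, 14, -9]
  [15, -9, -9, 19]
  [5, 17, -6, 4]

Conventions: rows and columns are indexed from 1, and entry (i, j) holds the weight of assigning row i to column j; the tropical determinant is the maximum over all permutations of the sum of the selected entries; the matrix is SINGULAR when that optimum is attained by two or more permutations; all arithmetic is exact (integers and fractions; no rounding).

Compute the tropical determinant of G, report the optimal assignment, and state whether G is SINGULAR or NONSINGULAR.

σ = (1, 2, 3, 4): 8 + (-1) + (-9) + 4 = 2
σ = (1, 2, 4, 3): 8 + (-1) + 19 + (-6) = 20
σ = (1, 3, 2, 4): 8 + 14 + (-9) + 4 = 17
σ = (1, 3, 4, 2): 8 + 14 + 19 + 17 = 58
σ = (1, 4, 2, 3): 8 + (-9) + (-9) + (-6) = -16
σ = (1, 4, 3, 2): 8 + (-9) + (-9) + 17 = 7
σ = (2, 1, 3, 4): 28 + (-2) + (-9) + 4 = 21
σ = (2, 1, 4, 3): 28 + (-2) + 19 + (-6) = 39
σ = (2, 3, 1, 4): 28 + 14 + 15 + 4 = 61
σ = (2, 3, 4, 1): 28 + 14 + 19 + 5 = 66
σ = (2, 4, 1, 3): 28 + (-9) + 15 + (-6) = 28
σ = (2, 4, 3, 1): 28 + (-9) + (-9) + 5 = 15
σ = (3, 1, 2, 4): 23 + (-2) + (-9) + 4 = 16
σ = (3, 1, 4, 2): 23 + (-2) + 19 + 17 = 57
σ = (3, 2, 1, 4): 23 + (-1) + 15 + 4 = 41
σ = (3, 2, 4, 1): 23 + (-1) + 19 + 5 = 46
σ = (3, 4, 1, 2): 23 + (-9) + 15 + 17 = 46
σ = (3, 4, 2, 1): 23 + (-9) + (-9) + 5 = 10
σ = (4, 1, 2, 3): 20 + (-2) + (-9) + (-6) = 3
σ = (4, 1, 3, 2): 20 + (-2) + (-9) + 17 = 26
σ = (4, 2, 1, 3): 20 + (-1) + 15 + (-6) = 28
σ = (4, 2, 3, 1): 20 + (-1) + (-9) + 5 = 15
σ = (4, 3, 1, 2): 20 + 14 + 15 + 17 = 66
σ = (4, 3, 2, 1): 20 + 14 + (-9) + 5 = 30
Optimal value attained by: σ = (2, 3, 4, 1).
Answer: det⊕(G) = 66; verdict: SINGULAR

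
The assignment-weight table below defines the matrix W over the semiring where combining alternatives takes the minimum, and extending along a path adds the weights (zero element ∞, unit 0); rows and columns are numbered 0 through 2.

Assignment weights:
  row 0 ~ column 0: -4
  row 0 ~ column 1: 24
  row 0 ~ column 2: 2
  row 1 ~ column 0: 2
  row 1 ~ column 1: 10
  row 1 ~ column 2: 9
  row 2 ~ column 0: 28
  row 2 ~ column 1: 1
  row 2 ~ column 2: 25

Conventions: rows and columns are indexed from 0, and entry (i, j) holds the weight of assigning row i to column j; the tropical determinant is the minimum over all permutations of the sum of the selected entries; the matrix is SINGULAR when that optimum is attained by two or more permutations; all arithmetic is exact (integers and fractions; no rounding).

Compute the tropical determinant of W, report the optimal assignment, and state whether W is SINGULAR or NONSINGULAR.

σ = (0, 1, 2): (-4) + 10 + 25 = 31
σ = (0, 2, 1): (-4) + 9 + 1 = 6
σ = (1, 0, 2): 24 + 2 + 25 = 51
σ = (1, 2, 0): 24 + 9 + 28 = 61
σ = (2, 0, 1): 2 + 2 + 1 = 5
σ = (2, 1, 0): 2 + 10 + 28 = 40
Optimal value attained by: σ = (2, 0, 1).
Answer: det⊕(W) = 5; verdict: NONSINGULAR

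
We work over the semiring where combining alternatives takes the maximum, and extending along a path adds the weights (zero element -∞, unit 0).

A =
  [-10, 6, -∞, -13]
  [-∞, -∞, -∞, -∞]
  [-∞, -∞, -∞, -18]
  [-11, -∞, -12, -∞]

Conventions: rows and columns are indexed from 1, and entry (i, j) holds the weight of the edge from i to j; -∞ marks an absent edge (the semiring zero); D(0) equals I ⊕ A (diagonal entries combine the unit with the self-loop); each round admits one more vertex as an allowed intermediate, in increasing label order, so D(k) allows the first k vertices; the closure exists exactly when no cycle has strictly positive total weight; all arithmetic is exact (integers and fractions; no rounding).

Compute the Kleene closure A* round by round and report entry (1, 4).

D(0):
  [0, 6, -∞, -13]
  [-∞, 0, -∞, -∞]
  [-∞, -∞, 0, -18]
  [-11, -∞, -12, 0]
D(1):
  [0, 6, -∞, -13]
  [-∞, 0, -∞, -∞]
  [-∞, -∞, 0, -18]
  [-11, -5, -12, 0]
D(2):
  [0, 6, -∞, -13]
  [-∞, 0, -∞, -∞]
  [-∞, -∞, 0, -18]
  [-11, -5, -12, 0]
D(3):
  [0, 6, -∞, -13]
  [-∞, 0, -∞, -∞]
  [-∞, -∞, 0, -18]
  [-11, -5, -12, 0]
D(4):
  [0, 6, -25, -13]
  [-∞, 0, -∞, -∞]
  [-29, -23, 0, -18]
  [-11, -5, -12, 0]
Answer: A*[1][4] = -13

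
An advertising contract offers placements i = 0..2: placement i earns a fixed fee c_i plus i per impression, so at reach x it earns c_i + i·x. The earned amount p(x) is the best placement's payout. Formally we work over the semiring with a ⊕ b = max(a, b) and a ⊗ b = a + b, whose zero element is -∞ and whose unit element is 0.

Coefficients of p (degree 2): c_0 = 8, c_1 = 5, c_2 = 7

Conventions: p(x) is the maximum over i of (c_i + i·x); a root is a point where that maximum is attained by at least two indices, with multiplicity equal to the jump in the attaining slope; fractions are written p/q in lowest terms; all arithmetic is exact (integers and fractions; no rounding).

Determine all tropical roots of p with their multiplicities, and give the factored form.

hull edge (i=0, c=8) to (i=2, c=7): slope -1/2, span 2
Factored form: p(x) = 7 ⊗ (x ⊕ 1/2) ⊗ (x ⊕ 1/2)
Answer: roots = 1/2 (mult 2)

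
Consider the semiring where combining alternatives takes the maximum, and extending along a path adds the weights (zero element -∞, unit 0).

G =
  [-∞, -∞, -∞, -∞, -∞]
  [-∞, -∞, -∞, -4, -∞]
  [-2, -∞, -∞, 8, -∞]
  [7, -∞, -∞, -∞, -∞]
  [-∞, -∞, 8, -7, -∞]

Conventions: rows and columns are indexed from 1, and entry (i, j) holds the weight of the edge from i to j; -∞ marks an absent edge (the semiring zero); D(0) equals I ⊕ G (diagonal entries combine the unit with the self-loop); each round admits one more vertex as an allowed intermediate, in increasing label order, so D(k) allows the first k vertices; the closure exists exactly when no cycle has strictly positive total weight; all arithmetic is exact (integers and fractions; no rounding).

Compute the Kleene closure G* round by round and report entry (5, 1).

D(0):
  [0, -∞, -∞, -∞, -∞]
  [-∞, 0, -∞, -4, -∞]
  [-2, -∞, 0, 8, -∞]
  [7, -∞, -∞, 0, -∞]
  [-∞, -∞, 8, -7, 0]
D(1):
  [0, -∞, -∞, -∞, -∞]
  [-∞, 0, -∞, -4, -∞]
  [-2, -∞, 0, 8, -∞]
  [7, -∞, -∞, 0, -∞]
  [-∞, -∞, 8, -7, 0]
D(2):
  [0, -∞, -∞, -∞, -∞]
  [-∞, 0, -∞, -4, -∞]
  [-2, -∞, 0, 8, -∞]
  [7, -∞, -∞, 0, -∞]
  [-∞, -∞, 8, -7, 0]
D(3):
  [0, -∞, -∞, -∞, -∞]
  [-∞, 0, -∞, -4, -∞]
  [-2, -∞, 0, 8, -∞]
  [7, -∞, -∞, 0, -∞]
  [6, -∞, 8, 16, 0]
D(4):
  [0, -∞, -∞, -∞, -∞]
  [3, 0, -∞, -4, -∞]
  [15, -∞, 0, 8, -∞]
  [7, -∞, -∞, 0, -∞]
  [23, -∞, 8, 16, 0]
D(5):
  [0, -∞, -∞, -∞, -∞]
  [3, 0, -∞, -4, -∞]
  [15, -∞, 0, 8, -∞]
  [7, -∞, -∞, 0, -∞]
  [23, -∞, 8, 16, 0]
Answer: G*[5][1] = 23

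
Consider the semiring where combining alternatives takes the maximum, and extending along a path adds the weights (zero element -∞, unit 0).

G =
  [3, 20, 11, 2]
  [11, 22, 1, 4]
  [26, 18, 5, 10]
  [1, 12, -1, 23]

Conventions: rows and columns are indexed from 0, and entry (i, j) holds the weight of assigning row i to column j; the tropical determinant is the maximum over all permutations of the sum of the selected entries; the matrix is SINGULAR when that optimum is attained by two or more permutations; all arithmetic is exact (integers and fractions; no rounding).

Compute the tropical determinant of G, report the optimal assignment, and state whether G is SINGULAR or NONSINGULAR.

σ = (0, 1, 2, 3): 3 + 22 + 5 + 23 = 53
σ = (0, 1, 3, 2): 3 + 22 + 10 + (-1) = 34
σ = (0, 2, 1, 3): 3 + 1 + 18 + 23 = 45
σ = (0, 2, 3, 1): 3 + 1 + 10 + 12 = 26
σ = (0, 3, 1, 2): 3 + 4 + 18 + (-1) = 24
σ = (0, 3, 2, 1): 3 + 4 + 5 + 12 = 24
σ = (1, 0, 2, 3): 20 + 11 + 5 + 23 = 59
σ = (1, 0, 3, 2): 20 + 11 + 10 + (-1) = 40
σ = (1, 2, 0, 3): 20 + 1 + 26 + 23 = 70
σ = (1, 2, 3, 0): 20 + 1 + 10 + 1 = 32
σ = (1, 3, 0, 2): 20 + 4 + 26 + (-1) = 49
σ = (1, 3, 2, 0): 20 + 4 + 5 + 1 = 30
σ = (2, 0, 1, 3): 11 + 11 + 18 + 23 = 63
σ = (2, 0, 3, 1): 11 + 11 + 10 + 12 = 44
σ = (2, 1, 0, 3): 11 + 22 + 26 + 23 = 82
σ = (2, 1, 3, 0): 11 + 22 + 10 + 1 = 44
σ = (2, 3, 0, 1): 11 + 4 + 26 + 12 = 53
σ = (2, 3, 1, 0): 11 + 4 + 18 + 1 = 34
σ = (3, 0, 1, 2): 2 + 11 + 18 + (-1) = 30
σ = (3, 0, 2, 1): 2 + 11 + 5 + 12 = 30
σ = (3, 1, 0, 2): 2 + 22 + 26 + (-1) = 49
σ = (3, 1, 2, 0): 2 + 22 + 5 + 1 = 30
σ = (3, 2, 0, 1): 2 + 1 + 26 + 12 = 41
σ = (3, 2, 1, 0): 2 + 1 + 18 + 1 = 22
Optimal value attained by: σ = (2, 1, 0, 3).
Answer: det⊕(G) = 82; verdict: NONSINGULAR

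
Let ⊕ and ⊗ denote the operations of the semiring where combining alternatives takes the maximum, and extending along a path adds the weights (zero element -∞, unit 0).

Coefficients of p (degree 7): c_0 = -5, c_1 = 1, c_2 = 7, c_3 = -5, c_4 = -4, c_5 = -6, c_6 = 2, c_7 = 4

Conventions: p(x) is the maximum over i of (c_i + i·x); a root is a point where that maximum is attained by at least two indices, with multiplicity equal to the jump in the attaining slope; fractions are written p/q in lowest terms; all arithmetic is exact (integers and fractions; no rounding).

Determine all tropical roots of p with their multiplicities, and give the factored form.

hull edge (i=0, c=-5) to (i=2, c=7): slope 6, span 2
hull edge (i=2, c=7) to (i=7, c=4): slope -3/5, span 5
Factored form: p(x) = 4 ⊗ (x ⊕ (-6)) ⊗ (x ⊕ (-6)) ⊗ (x ⊕ 3/5) ⊗ (x ⊕ 3/5) ⊗ (x ⊕ 3/5) ⊗ (x ⊕ 3/5) ⊗ (x ⊕ 3/5)
Answer: roots = -6 (mult 2), 3/5 (mult 5)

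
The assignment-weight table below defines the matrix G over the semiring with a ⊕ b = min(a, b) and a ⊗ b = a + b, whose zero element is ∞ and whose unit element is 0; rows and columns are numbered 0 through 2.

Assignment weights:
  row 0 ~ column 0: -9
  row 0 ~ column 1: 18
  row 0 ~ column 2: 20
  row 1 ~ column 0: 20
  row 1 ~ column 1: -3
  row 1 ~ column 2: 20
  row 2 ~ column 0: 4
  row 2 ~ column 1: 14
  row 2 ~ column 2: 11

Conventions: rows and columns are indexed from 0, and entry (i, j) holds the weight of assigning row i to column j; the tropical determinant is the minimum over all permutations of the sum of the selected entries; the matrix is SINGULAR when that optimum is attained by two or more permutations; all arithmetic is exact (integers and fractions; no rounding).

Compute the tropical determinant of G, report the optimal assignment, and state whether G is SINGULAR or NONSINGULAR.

σ = (0, 1, 2): (-9) + (-3) + 11 = -1
σ = (0, 2, 1): (-9) + 20 + 14 = 25
σ = (1, 0, 2): 18 + 20 + 11 = 49
σ = (1, 2, 0): 18 + 20 + 4 = 42
σ = (2, 0, 1): 20 + 20 + 14 = 54
σ = (2, 1, 0): 20 + (-3) + 4 = 21
Optimal value attained by: σ = (0, 1, 2).
Answer: det⊕(G) = -1; verdict: NONSINGULAR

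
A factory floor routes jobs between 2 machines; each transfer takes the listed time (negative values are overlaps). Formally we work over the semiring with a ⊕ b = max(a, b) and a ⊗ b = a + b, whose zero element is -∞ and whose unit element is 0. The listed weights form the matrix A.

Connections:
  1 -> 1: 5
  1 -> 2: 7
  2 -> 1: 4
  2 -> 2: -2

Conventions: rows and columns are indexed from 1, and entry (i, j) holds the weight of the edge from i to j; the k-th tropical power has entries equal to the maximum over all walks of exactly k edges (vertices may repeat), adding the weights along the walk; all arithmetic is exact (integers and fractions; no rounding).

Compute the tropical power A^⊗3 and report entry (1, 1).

A^⊗2:
  [11, 12]
  [9, 11]
A^⊗3:
  [16, 18]
  [15, 16]
Key observation: the optimum is the walk 1->1->2->1, with weight 5 + 7 + 4 = 16.
Optimal value attained by: walk 1->1->2->1.
Answer: (A^⊗3)[1][1] = 16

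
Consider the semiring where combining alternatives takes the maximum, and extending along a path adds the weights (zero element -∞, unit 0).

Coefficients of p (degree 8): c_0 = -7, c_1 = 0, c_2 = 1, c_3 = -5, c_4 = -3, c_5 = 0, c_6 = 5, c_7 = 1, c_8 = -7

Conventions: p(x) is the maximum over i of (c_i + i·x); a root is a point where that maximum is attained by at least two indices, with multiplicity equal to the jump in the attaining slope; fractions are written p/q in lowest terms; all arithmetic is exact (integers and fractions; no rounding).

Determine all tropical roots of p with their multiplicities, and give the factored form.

hull edge (i=0, c=-7) to (i=1, c=0): slope 7, span 1
hull edge (i=1, c=0) to (i=6, c=5): slope 1, span 5
hull edge (i=6, c=5) to (i=7, c=1): slope -4, span 1
hull edge (i=7, c=1) to (i=8, c=-7): slope -8, span 1
Factored form: p(x) = -7 ⊗ (x ⊕ (-7)) ⊗ (x ⊕ (-1)) ⊗ (x ⊕ (-1)) ⊗ (x ⊕ (-1)) ⊗ (x ⊕ (-1)) ⊗ (x ⊕ (-1)) ⊗ (x ⊕ 4) ⊗ (x ⊕ 8)
Answer: roots = -7 (mult 1), -1 (mult 5), 4 (mult 1), 8 (mult 1)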